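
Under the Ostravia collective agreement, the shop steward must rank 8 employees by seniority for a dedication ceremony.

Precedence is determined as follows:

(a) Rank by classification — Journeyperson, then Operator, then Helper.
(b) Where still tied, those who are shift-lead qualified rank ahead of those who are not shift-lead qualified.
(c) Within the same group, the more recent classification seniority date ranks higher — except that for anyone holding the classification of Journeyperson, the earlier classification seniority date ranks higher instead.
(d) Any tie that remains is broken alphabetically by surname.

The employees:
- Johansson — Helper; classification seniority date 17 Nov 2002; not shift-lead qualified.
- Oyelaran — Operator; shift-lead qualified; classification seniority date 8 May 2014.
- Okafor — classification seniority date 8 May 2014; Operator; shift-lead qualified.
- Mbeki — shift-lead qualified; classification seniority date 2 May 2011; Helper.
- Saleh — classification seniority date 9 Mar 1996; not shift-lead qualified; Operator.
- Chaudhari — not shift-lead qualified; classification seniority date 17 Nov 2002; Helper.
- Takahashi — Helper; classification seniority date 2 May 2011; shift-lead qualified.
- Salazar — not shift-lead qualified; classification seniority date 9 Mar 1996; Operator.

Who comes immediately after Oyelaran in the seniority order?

By classification: Okafor, Oyelaran, Salazar and Saleh (Operator); then Mbeki, Takahashi, Chaudhari and Johansson (Helper).
Among Okafor, Oyelaran, Salazar and Saleh, shift-lead qualified before not shift-lead qualified: Okafor and Oyelaran (shift-lead qualified) before Salazar and Saleh (not shift-lead qualified).
Okafor and Oyelaran both have classification seniority date 8 May 2014, so the next rule applies.
Among Okafor and Oyelaran, alphabetically by surname: Okafor before Oyelaran.
Salazar and Saleh both have classification seniority date 9 Mar 1996, so the next rule applies.
Among Salazar and Saleh, alphabetically by surname: Salazar before Saleh.
Among Mbeki, Takahashi, Chaudhari and Johansson, shift-lead qualified before not shift-lead qualified: Mbeki and Takahashi (shift-lead qualified) before Chaudhari and Johansson (not shift-lead qualified).
Mbeki and Takahashi both have classification seniority date 2 May 2011, so the next rule applies.
Among Mbeki and Takahashi, alphabetically by surname: Mbeki before Takahashi.
Chaudhari and Johansson both have classification seniority date 17 Nov 2002, so the next rule applies.
Among Chaudhari and Johansson, alphabetically by surname: Chaudhari before Johansson.
Order: Okafor, Oyelaran, Salazar, Saleh, Mbeki, Takahashi, Chaudhari, Johansson.

Salazar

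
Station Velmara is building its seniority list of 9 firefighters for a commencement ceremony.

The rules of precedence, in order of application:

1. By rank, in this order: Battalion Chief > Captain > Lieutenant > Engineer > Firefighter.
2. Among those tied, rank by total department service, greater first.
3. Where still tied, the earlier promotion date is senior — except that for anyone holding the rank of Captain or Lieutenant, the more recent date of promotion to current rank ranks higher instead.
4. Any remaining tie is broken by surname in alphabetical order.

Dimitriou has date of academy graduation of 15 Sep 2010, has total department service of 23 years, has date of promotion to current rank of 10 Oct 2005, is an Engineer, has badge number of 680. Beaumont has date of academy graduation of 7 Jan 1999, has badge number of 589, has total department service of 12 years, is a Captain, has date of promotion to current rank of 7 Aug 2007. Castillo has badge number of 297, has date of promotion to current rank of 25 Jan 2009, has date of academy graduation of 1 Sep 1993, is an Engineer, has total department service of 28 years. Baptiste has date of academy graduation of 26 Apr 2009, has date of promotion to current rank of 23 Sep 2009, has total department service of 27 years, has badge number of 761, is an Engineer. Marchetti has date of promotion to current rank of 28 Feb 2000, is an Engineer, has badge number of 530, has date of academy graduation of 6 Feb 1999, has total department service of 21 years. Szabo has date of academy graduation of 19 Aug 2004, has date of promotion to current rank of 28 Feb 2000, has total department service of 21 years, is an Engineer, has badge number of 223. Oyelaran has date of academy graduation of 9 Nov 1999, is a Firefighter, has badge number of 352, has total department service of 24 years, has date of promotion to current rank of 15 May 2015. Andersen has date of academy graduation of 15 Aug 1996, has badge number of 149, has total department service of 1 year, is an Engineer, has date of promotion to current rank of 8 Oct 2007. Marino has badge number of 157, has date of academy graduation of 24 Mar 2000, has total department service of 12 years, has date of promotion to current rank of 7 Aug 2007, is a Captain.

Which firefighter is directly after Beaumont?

By rank: Beaumont and Marino (Captain); then Castillo, Baptiste, Dimitriou, Marchetti, Szabo and Andersen (Engineer); then Oyelaran (Firefighter).
Beaumont and Marino both have total department service 12 years, so the next rule applies.
Beaumont and Marino both have date of promotion to current rank 7 Aug 2007, so the next rule applies.
Among Beaumont and Marino, alphabetically by surname: Beaumont before Marino.
Among Castillo, Baptiste, Dimitriou, Marchetti, Szabo and Andersen, by total department service (higher first): Castillo (28 years) before Baptiste (27 years) before Dimitriou (23 years) before Marchetti and Szabo (21 years) before Andersen (1 year).
Marchetti and Szabo both have date of promotion to current rank 28 Feb 2000, so the next rule applies.
Among Marchetti and Szabo, alphabetically by surname: Marchetti before Szabo.
Order: Beaumont, Marino, Castillo, Baptiste, Dimitriou, Marchetti, Szabo, Andersen, Oyelaran.

Marino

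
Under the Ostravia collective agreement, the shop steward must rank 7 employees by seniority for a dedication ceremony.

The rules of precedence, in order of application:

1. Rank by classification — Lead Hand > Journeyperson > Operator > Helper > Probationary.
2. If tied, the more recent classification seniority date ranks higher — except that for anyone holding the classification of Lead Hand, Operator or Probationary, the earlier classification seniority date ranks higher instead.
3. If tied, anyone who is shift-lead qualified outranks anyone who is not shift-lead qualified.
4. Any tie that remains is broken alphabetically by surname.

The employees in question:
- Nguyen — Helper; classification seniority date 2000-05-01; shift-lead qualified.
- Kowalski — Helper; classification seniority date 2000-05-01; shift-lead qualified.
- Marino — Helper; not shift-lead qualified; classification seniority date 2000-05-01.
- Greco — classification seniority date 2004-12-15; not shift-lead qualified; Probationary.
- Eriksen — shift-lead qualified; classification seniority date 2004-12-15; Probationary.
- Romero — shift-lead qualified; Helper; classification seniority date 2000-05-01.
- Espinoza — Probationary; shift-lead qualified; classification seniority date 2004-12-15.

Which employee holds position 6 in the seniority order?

Espinoza

By classification: Kowalski, Nguyen, Romero and Marino (Helper); then Eriksen, Espinoza and Greco (Probationary).
Kowalski, Nguyen, Romero and Marino all have classification seniority date 2000-05-01, so the next rule applies.
Among Kowalski, Nguyen, Romero and Marino, shift-lead qualified before not shift-lead qualified: Kowalski, Nguyen and Romero (shift-lead qualified) before Marino (not shift-lead qualified).
Among Kowalski, Nguyen and Romero, alphabetically by surname: Kowalski before Nguyen before Romero.
Eriksen, Espinoza and Greco all have classification seniority date 2004-12-15, so the next rule applies.
Among Eriksen, Espinoza and Greco, shift-lead qualified before not shift-lead qualified: Eriksen and Espinoza (shift-lead qualified) before Greco (not shift-lead qualified).
Among Eriksen and Espinoza, alphabetically by surname: Eriksen before Espinoza.
Order: Kowalski, Nguyen, Romero, Marino, Eriksen, Espinoza, Greco.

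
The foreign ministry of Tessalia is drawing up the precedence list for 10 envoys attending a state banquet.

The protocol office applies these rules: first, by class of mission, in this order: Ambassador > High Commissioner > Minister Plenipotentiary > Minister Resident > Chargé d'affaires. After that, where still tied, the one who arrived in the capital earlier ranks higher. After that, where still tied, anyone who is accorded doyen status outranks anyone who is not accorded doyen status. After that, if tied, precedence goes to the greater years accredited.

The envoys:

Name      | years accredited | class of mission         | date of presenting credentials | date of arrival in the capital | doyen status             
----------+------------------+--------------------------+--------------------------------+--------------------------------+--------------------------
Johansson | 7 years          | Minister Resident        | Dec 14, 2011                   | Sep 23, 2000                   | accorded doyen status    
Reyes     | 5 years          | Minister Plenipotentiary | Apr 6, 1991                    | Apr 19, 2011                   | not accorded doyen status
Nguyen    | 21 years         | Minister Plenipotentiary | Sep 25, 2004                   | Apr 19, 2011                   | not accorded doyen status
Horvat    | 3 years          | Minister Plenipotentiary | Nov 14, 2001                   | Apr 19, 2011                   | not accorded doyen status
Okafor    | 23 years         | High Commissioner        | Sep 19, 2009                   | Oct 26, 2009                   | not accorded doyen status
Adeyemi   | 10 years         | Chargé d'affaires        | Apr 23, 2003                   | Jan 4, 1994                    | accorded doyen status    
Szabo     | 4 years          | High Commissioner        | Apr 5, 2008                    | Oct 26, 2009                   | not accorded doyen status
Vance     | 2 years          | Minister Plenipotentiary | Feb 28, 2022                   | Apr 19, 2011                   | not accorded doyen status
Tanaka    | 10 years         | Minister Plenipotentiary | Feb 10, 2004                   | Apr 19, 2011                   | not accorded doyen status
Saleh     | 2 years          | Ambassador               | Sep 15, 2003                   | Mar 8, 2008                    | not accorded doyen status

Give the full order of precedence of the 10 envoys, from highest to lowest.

By class of mission: Saleh (Ambassador); then Okafor and Szabo (High Commissioner); then Nguyen, Tanaka, Reyes, Horvat and Vance (Minister Plenipotentiary); then Johansson (Minister Resident); then Adeyemi (Chargé d'affaires).
Okafor and Szabo both have date of arrival in the capital Oct 26, 2009, so the next rule applies.
Okafor and Szabo are each not accorded doyen status, so the next rule applies.
Among Okafor and Szabo, by years accredited (higher first): Okafor (23 years) before Szabo (4 years).
Nguyen, Tanaka, Reyes, Horvat and Vance all have date of arrival in the capital Apr 19, 2011, so the next rule applies.
Nguyen, Tanaka, Reyes, Horvat and Vance are each not accorded doyen status, so the next rule applies.
Among Nguyen, Tanaka, Reyes, Horvat and Vance, by years accredited (higher first): Nguyen (21 years) before Tanaka (10 years) before Reyes (5 years) before Horvat (3 years) before Vance (2 years).
Full order: Saleh, Okafor, Szabo, Nguyen, Tanaka, Reyes, Horvat, Vance, Johansson, Adeyemi.

Saleh, Okafor, Szabo, Nguyen, Tanaka, Reyes, Horvat, Vance, Johansson, Adeyemi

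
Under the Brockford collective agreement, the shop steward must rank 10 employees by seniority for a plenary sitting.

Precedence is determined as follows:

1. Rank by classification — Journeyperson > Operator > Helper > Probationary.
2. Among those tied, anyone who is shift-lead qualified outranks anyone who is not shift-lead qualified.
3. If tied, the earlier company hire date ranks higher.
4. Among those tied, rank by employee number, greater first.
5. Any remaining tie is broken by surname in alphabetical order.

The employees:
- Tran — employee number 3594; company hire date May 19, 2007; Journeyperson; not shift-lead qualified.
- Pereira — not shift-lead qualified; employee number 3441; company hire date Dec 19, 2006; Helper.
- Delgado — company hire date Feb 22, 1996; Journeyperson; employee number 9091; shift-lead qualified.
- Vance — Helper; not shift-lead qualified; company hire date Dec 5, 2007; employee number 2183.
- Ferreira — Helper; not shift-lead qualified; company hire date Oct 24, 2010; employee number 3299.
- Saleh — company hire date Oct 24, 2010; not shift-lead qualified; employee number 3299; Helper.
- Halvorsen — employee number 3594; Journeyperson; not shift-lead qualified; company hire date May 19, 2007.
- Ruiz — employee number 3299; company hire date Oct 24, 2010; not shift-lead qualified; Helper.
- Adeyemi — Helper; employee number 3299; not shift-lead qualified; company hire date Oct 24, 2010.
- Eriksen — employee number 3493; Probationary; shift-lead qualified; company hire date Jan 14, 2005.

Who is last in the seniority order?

By classification: Delgado, Halvorsen and Tran (Journeyperson); then Pereira, Vance, Adeyemi, Ferreira, Ruiz and Saleh (Helper); then Eriksen (Probationary).
Among Delgado, Halvorsen and Tran, shift-lead qualified before not shift-lead qualified: Delgado (shift-lead qualified) before Halvorsen and Tran (not shift-lead qualified).
Halvorsen and Tran both have company hire date May 19, 2007, so the next rule applies.
Halvorsen and Tran both have employee number 3594, so the next rule applies.
Among Halvorsen and Tran, alphabetically by surname: Halvorsen before Tran.
Pereira, Vance, Adeyemi, Ferreira, Ruiz and Saleh are each not shift-lead qualified, so the next rule applies.
Among Pereira, Vance, Adeyemi, Ferreira, Ruiz and Saleh, by company hire date (earlier first): Pereira (Dec 19, 2006) before Vance (Dec 5, 2007) before Adeyemi, Ferreira, Ruiz and Saleh (Oct 24, 2010).
Adeyemi, Ferreira, Ruiz and Saleh all have employee number 3299, so the next rule applies.
Among Adeyemi, Ferreira, Ruiz and Saleh, alphabetically by surname: Adeyemi before Ferreira before Ruiz before Saleh.
Order: Delgado, Halvorsen, Tran, Pereira, Vance, Adeyemi, Ferreira, Ruiz, Saleh, Eriksen.

Eriksen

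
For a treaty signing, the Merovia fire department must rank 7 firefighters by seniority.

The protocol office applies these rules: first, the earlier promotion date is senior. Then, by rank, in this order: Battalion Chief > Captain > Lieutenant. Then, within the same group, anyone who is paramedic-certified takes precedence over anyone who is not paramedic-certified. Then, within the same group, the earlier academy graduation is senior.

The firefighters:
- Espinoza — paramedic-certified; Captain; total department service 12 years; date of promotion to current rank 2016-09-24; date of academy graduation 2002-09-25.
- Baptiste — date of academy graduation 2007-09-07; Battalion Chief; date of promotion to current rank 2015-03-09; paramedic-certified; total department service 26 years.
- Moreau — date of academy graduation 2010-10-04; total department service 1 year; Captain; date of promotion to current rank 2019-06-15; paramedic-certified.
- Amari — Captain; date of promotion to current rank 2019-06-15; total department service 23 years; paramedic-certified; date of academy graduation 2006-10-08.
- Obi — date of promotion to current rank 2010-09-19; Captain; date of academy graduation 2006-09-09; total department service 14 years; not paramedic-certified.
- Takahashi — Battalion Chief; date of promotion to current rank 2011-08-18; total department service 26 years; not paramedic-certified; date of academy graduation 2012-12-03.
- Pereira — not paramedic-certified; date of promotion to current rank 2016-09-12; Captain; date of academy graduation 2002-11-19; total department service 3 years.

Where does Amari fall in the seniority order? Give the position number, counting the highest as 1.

6

By date of promotion to current rank (earlier first): Obi (2010-09-19); then Takahashi (2011-08-18); then Baptiste (2015-03-09); then Pereira (2016-09-12); then Espinoza (2016-09-24); then Amari and Moreau (both 2019-06-15).
Amari and Moreau are each Captain, so the next rule applies.
Amari and Moreau are each paramedic-certified, so the next rule applies.
Among Amari and Moreau, by date of academy graduation (earlier first): Amari (2006-10-08) before Moreau (2010-10-04).
Order: Obi, Takahashi, Baptiste, Pereira, Espinoza, Amari, Moreau. So position 6.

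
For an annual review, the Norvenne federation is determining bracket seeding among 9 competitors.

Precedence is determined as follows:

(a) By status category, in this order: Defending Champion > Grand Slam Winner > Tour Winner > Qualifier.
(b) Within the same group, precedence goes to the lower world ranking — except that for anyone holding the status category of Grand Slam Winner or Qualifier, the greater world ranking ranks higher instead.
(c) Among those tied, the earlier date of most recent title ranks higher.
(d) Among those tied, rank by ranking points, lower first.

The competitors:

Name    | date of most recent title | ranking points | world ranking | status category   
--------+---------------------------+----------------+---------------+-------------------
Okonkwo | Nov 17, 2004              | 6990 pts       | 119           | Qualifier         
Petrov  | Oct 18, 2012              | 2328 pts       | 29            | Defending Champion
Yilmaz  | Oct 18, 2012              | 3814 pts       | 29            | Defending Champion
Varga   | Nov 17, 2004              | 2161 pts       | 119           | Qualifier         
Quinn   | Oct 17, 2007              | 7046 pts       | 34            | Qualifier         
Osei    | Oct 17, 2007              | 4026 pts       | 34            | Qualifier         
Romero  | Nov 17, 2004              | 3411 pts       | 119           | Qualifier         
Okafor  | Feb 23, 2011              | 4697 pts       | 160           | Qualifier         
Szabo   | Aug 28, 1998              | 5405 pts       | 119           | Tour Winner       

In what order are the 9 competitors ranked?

Petrov, Yilmaz, Szabo, Okafor, Varga, Romero, Okonkwo, Osei, Quinn

By status category: Petrov and Yilmaz (Defending Champion); then Szabo (Tour Winner); then Okafor, Varga, Romero, Okonkwo, Osei and Quinn (Qualifier).
Petrov and Yilmaz both have world ranking 29, so the next rule applies.
Petrov and Yilmaz both have date of most recent title Oct 18, 2012, so the next rule applies.
Among Petrov and Yilmaz, by ranking points (lower first): Petrov (2328 pts) before Yilmaz (3814 pts).
Among Okafor, Varga, Romero, Okonkwo, Osei and Quinn, by world ranking (higher first) (reversed rule for this group): Okafor (160) before Varga, Romero and Okonkwo (119) before Osei and Quinn (34).
Varga, Romero and Okonkwo all have date of most recent title Nov 17, 2004, so the next rule applies.
Among Varga, Romero and Okonkwo, by ranking points (lower first): Varga (2161 pts) before Romero (3411 pts) before Okonkwo (6990 pts).
Osei and Quinn both have date of most recent title Oct 17, 2007, so the next rule applies.
Among Osei and Quinn, by ranking points (lower first): Osei (4026 pts) before Quinn (7046 pts).
Full order: Petrov, Yilmaz, Szabo, Okafor, Varga, Romero, Okonkwo, Osei, Quinn.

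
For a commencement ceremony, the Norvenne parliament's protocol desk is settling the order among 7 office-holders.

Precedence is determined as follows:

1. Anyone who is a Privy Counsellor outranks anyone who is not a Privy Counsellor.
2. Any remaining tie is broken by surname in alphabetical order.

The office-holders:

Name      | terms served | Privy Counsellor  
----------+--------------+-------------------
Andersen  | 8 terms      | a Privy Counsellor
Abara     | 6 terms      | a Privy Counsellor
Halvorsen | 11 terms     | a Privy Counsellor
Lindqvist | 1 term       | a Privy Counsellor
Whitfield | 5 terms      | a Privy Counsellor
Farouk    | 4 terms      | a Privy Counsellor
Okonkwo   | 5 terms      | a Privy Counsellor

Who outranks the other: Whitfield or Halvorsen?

By the first rule: Abara, Andersen, Farouk, Halvorsen, Lindqvist, Okonkwo and Whitfield (each a Privy Counsellor).
Among Abara, Andersen, Farouk, Halvorsen, Lindqvist, Okonkwo and Whitfield, alphabetically by surname: Abara before Andersen before Farouk before Halvorsen before Lindqvist before Okonkwo before Whitfield.
So Halvorsen takes precedence.

Halvorsen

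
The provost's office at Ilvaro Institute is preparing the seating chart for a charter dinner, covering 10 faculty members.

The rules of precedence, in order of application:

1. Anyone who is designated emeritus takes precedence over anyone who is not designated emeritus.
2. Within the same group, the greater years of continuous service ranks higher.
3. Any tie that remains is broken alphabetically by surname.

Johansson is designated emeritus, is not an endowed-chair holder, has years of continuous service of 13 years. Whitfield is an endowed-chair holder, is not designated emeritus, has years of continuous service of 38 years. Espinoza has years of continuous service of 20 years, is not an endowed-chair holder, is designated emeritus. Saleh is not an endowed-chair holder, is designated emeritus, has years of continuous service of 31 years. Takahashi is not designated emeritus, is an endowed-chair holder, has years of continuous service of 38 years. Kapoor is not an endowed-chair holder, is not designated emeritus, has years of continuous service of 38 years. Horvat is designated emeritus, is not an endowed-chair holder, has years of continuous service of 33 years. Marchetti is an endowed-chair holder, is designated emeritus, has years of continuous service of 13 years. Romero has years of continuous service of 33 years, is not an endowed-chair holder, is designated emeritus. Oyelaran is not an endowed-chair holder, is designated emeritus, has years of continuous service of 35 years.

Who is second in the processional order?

By the first rule: Oyelaran, Horvat, Romero, Saleh, Espinoza, Johansson and Marchetti (each designated emeritus); then Kapoor, Takahashi and Whitfield (each not designated emeritus).
Among Oyelaran, Horvat, Romero, Saleh, Espinoza, Johansson and Marchetti, by years of continuous service (higher first): Oyelaran (35 years) before Horvat and Romero (33 years) before Saleh (31 years) before Espinoza (20 years) before Johansson and Marchetti (13 years).
Among Horvat and Romero, alphabetically by surname: Horvat before Romero.
Among Johansson and Marchetti, alphabetically by surname: Johansson before Marchetti.
Kapoor, Takahashi and Whitfield all have years of continuous service 38 years, so the next rule applies.
Among Kapoor, Takahashi and Whitfield, alphabetically by surname: Kapoor before Takahashi before Whitfield.
Order: Oyelaran, Horvat, Romero, Saleh, Espinoza, Johansson, Marchetti, Kapoor, Takahashi, Whitfield.

Horvat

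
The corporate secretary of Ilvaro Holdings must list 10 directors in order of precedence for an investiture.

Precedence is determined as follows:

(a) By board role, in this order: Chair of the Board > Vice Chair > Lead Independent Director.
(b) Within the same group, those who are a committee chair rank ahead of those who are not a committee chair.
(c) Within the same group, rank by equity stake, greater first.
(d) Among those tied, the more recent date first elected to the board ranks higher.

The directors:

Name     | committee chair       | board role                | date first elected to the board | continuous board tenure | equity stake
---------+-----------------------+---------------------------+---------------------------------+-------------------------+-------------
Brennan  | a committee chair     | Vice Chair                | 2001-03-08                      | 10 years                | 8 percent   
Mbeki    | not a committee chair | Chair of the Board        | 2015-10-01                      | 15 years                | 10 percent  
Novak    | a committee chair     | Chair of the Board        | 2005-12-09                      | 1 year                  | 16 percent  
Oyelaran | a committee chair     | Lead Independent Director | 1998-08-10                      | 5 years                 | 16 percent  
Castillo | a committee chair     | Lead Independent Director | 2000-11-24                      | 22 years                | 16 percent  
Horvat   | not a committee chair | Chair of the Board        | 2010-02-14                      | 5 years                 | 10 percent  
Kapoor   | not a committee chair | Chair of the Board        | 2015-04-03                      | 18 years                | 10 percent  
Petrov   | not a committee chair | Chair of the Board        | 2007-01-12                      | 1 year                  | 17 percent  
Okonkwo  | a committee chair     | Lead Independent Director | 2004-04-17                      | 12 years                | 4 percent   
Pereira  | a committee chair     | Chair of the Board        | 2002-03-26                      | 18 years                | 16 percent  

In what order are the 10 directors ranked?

By board role: Novak, Pereira, Petrov, Mbeki, Kapoor and Horvat (Chair of the Board); then Brennan (Vice Chair); then Castillo, Oyelaran and Okonkwo (Lead Independent Director).
Among Novak, Pereira, Petrov, Mbeki, Kapoor and Horvat, a committee chair before not a committee chair: Novak and Pereira (a committee chair) before Petrov, Mbeki, Kapoor and Horvat (not a committee chair).
Novak and Pereira both have equity stake 16 percent, so the next rule applies.
Among Novak and Pereira, by date first elected to the board (later first): Novak (2005-12-09) before Pereira (2002-03-26).
Among Petrov, Mbeki, Kapoor and Horvat, by equity stake (higher first): Petrov (17 percent) before Mbeki, Kapoor and Horvat (10 percent).
Among Mbeki, Kapoor and Horvat, by date first elected to the board (later first): Mbeki (2015-10-01) before Kapoor (2015-04-03) before Horvat (2010-02-14).
Castillo, Oyelaran and Okonkwo are each a committee chair, so the next rule applies.
Among Castillo, Oyelaran and Okonkwo, by equity stake (higher first): Castillo and Oyelaran (16 percent) before Okonkwo (4 percent).
Among Castillo and Oyelaran, by date first elected to the board (later first): Castillo (2000-11-24) before Oyelaran (1998-08-10).
Full order: Novak, Pereira, Petrov, Mbeki, Kapoor, Horvat, Brennan, Castillo, Oyelaran, Okonkwo.

Novak, Pereira, Petrov, Mbeki, Kapoor, Horvat, Brennan, Castillo, Oyelaran, Okonkwo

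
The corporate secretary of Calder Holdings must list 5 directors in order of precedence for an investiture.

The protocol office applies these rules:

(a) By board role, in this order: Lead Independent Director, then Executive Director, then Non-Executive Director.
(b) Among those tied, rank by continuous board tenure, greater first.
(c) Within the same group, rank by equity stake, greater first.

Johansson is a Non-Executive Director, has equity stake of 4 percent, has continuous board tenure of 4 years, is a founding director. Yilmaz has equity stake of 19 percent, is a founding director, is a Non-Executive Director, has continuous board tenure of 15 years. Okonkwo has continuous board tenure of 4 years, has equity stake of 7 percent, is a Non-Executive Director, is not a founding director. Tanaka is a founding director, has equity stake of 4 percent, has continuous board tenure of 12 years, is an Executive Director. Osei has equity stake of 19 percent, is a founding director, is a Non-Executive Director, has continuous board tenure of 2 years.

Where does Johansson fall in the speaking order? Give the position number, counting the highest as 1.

By board role: Tanaka (Executive Director); then Yilmaz, Okonkwo, Johansson and Osei (Non-Executive Director).
Among Yilmaz, Okonkwo, Johansson and Osei, by continuous board tenure (higher first): Yilmaz (15 years) before Okonkwo and Johansson (4 years) before Osei (2 years).
Among Okonkwo and Johansson, by equity stake (higher first): Okonkwo (7 percent) before Johansson (4 percent).
Order: Tanaka, Yilmaz, Okonkwo, Johansson, Osei. So position 4.

4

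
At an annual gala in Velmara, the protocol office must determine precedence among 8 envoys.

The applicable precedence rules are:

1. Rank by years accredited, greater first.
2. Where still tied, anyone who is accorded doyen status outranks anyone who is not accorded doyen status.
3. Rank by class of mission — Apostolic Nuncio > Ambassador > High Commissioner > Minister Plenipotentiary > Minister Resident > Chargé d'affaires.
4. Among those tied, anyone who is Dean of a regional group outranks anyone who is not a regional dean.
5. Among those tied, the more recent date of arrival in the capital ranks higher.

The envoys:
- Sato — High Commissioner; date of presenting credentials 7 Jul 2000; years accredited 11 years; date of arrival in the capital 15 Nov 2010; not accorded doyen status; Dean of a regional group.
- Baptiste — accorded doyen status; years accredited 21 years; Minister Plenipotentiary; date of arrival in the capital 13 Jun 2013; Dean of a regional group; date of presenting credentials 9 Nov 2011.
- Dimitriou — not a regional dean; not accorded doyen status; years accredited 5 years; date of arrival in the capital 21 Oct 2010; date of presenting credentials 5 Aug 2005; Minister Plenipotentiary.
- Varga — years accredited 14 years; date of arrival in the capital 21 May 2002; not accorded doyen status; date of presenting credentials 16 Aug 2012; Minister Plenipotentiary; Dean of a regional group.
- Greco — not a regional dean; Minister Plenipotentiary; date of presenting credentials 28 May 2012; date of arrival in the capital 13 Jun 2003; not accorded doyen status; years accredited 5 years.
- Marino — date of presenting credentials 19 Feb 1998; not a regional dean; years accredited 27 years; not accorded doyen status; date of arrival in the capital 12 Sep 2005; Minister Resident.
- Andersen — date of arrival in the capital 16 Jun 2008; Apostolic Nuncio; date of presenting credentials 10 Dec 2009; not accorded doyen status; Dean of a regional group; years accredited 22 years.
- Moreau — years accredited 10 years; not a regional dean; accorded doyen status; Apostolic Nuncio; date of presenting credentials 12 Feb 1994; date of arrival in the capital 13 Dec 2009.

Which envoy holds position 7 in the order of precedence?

Dimitriou

By years accredited (higher first): Marino (27 years); then Andersen (22 years); then Baptiste (21 years); then Varga (14 years); then Sato (11 years); then Moreau (10 years); then Dimitriou and Greco (both 5 years).
Dimitriou and Greco are each not accorded doyen status, so the next rule applies.
Dimitriou and Greco are each Minister Plenipotentiary, so the next rule applies.
Dimitriou and Greco are each not a regional dean, so the next rule applies.
Among Dimitriou and Greco, by date of arrival in the capital (later first): Dimitriou (21 Oct 2010) before Greco (13 Jun 2003).
Order: Marino, Andersen, Baptiste, Varga, Sato, Moreau, Dimitriou, Greco.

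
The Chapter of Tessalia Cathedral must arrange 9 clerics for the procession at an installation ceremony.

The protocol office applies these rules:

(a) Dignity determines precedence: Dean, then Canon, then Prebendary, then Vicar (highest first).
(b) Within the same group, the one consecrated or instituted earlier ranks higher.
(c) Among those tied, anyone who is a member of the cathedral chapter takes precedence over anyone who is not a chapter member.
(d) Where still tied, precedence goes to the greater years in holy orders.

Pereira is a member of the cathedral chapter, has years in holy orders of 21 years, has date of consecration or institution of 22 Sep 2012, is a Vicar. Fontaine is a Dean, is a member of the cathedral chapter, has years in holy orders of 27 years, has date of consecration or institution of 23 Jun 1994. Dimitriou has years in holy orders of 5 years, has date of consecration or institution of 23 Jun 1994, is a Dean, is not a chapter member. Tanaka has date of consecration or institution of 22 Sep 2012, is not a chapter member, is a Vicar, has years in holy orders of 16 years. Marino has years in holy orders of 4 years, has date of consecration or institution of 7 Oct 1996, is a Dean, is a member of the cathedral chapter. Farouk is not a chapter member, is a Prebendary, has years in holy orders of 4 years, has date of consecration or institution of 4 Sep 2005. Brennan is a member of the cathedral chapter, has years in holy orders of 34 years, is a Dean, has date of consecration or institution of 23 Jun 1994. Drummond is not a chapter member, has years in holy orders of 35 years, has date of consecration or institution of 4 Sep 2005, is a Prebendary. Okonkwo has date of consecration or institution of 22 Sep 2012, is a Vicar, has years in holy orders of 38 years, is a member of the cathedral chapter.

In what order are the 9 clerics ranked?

By dignity: Brennan, Fontaine, Dimitriou and Marino (Dean); then Drummond and Farouk (Prebendary); then Okonkwo, Pereira and Tanaka (Vicar).
Among Brennan, Fontaine, Dimitriou and Marino, by date of consecration or institution (earlier first): Brennan, Fontaine and Dimitriou (23 Jun 1994) before Marino (7 Oct 1996).
Among Brennan, Fontaine and Dimitriou, a member of the cathedral chapter before not a chapter member: Brennan and Fontaine (a member of the cathedral chapter) before Dimitriou (not a chapter member).
Among Brennan and Fontaine, by years in holy orders (higher first): Brennan (34 years) before Fontaine (27 years).
Drummond and Farouk both have date of consecration or institution 4 Sep 2005, so the next rule applies.
Drummond and Farouk are each not a chapter member, so the next rule applies.
Among Drummond and Farouk, by years in holy orders (higher first): Drummond (35 years) before Farouk (4 years).
Okonkwo, Pereira and Tanaka all have date of consecration or institution 22 Sep 2012, so the next rule applies.
Among Okonkwo, Pereira and Tanaka, a member of the cathedral chapter before not a chapter member: Okonkwo and Pereira (a member of the cathedral chapter) before Tanaka (not a chapter member).
Among Okonkwo and Pereira, by years in holy orders (higher first): Okonkwo (38 years) before Pereira (21 years).
Full order: Brennan, Fontaine, Dimitriou, Marino, Drummond, Farouk, Okonkwo, Pereira, Tanaka.

Brennan, Fontaine, Dimitriou, Marino, Drummond, Farouk, Okonkwo, Pereira, Tanaka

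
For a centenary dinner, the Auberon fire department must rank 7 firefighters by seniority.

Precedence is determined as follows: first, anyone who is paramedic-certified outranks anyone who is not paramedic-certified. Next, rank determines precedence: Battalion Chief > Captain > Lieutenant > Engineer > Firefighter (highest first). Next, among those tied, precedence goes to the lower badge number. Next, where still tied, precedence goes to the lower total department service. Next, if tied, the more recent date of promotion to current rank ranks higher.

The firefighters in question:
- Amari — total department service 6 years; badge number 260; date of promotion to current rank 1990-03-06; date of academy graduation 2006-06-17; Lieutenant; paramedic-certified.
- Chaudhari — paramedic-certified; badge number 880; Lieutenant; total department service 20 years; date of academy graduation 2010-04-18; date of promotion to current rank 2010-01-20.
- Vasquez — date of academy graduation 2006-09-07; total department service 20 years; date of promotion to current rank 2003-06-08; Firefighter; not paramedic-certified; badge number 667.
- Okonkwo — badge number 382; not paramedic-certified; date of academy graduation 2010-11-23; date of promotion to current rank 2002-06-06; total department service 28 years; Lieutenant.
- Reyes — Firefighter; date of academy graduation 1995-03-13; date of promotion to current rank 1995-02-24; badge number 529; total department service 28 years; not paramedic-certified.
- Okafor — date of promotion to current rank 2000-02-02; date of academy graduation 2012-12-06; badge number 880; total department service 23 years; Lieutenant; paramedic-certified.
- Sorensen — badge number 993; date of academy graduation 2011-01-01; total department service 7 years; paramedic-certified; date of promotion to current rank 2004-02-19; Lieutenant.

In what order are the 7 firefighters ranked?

Amari, Chaudhari, Okafor, Sorensen, Okonkwo, Reyes, Vasquez

By the first rule: Amari, Chaudhari, Okafor and Sorensen (each paramedic-certified); then Okonkwo, Reyes and Vasquez (each not paramedic-certified).
Amari, Chaudhari, Okafor and Sorensen are each Lieutenant, so the next rule applies.
Among Amari, Chaudhari, Okafor and Sorensen, by badge number (lower first): Amari (260) before Chaudhari and Okafor (880) before Sorensen (993).
Among Chaudhari and Okafor, by total department service (lower first): Chaudhari (20 years) before Okafor (23 years).
Among Okonkwo, Reyes and Vasquez, by rank: Okonkwo (Lieutenant) before Reyes and Vasquez (Firefighter).
Among Reyes and Vasquez, by badge number (lower first): Reyes (529) before Vasquez (667).
Full order: Amari, Chaudhari, Okafor, Sorensen, Okonkwo, Reyes, Vasquez.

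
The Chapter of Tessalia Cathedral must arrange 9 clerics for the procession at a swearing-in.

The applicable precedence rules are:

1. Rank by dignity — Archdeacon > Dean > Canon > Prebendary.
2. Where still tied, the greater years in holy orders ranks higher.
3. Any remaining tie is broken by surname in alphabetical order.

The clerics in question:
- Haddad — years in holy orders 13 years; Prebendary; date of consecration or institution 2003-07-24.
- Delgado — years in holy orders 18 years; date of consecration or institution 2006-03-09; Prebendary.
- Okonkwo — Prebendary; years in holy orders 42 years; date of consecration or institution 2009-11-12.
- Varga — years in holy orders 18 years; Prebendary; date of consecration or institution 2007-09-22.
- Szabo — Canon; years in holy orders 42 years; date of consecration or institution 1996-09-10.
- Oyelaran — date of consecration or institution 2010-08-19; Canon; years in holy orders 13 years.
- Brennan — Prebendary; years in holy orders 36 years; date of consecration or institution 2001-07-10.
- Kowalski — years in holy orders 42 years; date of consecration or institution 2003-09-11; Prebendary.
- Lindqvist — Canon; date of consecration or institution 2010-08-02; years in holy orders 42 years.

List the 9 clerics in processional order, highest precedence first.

Lindqvist, Szabo, Oyelaran, Kowalski, Okonkwo, Brennan, Delgado, Varga, Haddad

By dignity: Lindqvist, Szabo and Oyelaran (Canon); then Kowalski, Okonkwo, Brennan, Delgado, Varga and Haddad (Prebendary).
Among Lindqvist, Szabo and Oyelaran, by years in holy orders (higher first): Lindqvist and Szabo (42 years) before Oyelaran (13 years).
Among Lindqvist and Szabo, alphabetically by surname: Lindqvist before Szabo.
Among Kowalski, Okonkwo, Brennan, Delgado, Varga and Haddad, by years in holy orders (higher first): Kowalski and Okonkwo (42 years) before Brennan (36 years) before Delgado and Varga (18 years) before Haddad (13 years).
Among Kowalski and Okonkwo, alphabetically by surname: Kowalski before Okonkwo.
Among Delgado and Varga, alphabetically by surname: Delgado before Varga.
Full order: Lindqvist, Szabo, Oyelaran, Kowalski, Okonkwo, Brennan, Delgado, Varga, Haddad.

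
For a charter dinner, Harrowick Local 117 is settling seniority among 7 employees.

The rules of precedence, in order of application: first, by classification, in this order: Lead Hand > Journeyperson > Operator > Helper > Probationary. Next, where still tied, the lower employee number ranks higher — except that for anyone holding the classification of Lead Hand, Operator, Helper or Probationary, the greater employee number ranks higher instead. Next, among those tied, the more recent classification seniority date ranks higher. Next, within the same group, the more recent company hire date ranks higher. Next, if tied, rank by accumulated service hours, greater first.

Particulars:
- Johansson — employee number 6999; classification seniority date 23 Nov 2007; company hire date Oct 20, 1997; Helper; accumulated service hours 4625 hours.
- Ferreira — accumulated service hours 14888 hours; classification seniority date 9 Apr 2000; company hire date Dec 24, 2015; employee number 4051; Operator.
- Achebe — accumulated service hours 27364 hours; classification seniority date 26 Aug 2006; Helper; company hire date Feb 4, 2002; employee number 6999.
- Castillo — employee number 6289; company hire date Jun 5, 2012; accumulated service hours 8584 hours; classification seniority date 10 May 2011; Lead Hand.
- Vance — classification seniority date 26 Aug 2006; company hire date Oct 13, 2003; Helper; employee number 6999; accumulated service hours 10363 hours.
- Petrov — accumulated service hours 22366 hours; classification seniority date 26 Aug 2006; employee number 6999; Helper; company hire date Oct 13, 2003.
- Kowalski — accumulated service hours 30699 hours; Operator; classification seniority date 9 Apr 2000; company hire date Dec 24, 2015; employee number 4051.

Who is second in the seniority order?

Kowalski

By classification: Castillo (Lead Hand); then Kowalski and Ferreira (Operator); then Johansson, Petrov, Vance and Achebe (Helper).
Kowalski and Ferreira both have employee number 4051, so the next rule applies.
Kowalski and Ferreira both have classification seniority date 9 Apr 2000, so the next rule applies.
Kowalski and Ferreira both have company hire date Dec 24, 2015, so the next rule applies.
Among Kowalski and Ferreira, by accumulated service hours (higher first): Kowalski (30699 hours) before Ferreira (14888 hours).
Johansson, Petrov, Vance and Achebe all have employee number 6999, so the next rule applies.
Among Johansson, Petrov, Vance and Achebe, by classification seniority date (later first): Johansson (23 Nov 2007) before Petrov, Vance and Achebe (26 Aug 2006).
Among Petrov, Vance and Achebe, by company hire date (later first): Petrov and Vance (Oct 13, 2003) before Achebe (Feb 4, 2002).
Among Petrov and Vance, by accumulated service hours (higher first): Petrov (22366 hours) before Vance (10363 hours).
Order: Castillo, Kowalski, Ferreira, Johansson, Petrov, Vance, Achebe.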